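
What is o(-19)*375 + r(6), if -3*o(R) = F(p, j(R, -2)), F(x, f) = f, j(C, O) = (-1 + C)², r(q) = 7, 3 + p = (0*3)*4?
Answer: -49993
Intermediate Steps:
p = -3 (p = -3 + (0*3)*4 = -3 + 0*4 = -3 + 0 = -3)
o(R) = -(-1 + R)²/3
o(-19)*375 + r(6) = -(-1 - 19)²/3*375 + 7 = -⅓*(-20)²*375 + 7 = -⅓*400*375 + 7 = -400/3*375 + 7 = -50000 + 7 = -49993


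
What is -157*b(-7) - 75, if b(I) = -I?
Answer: -1174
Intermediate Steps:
-157*b(-7) - 75 = -(-157)*(-7) - 75 = -157*7 - 75 = -1099 - 75 = -1174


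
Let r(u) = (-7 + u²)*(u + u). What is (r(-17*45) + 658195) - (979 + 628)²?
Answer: -897307794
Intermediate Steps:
r(u) = 2*u*(-7 + u²) (r(u) = (-7 + u²)*(2*u) = 2*u*(-7 + u²))
(r(-17*45) + 658195) - (979 + 628)² = (2*(-17*45)*(-7 + (-17*45)²) + 658195) - (979 + 628)² = (2*(-765)*(-7 + (-765)²) + 658195) - 1*1607² = (2*(-765)*(-7 + 585225) + 658195) - 1*2582449 = (2*(-765)*585218 + 658195) - 2582449 = (-895383540 + 658195) - 2582449 = -894725345 - 2582449 = -897307794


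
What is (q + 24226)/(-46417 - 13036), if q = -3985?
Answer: -20241/59453 ≈ -0.34045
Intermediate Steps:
(q + 24226)/(-46417 - 13036) = (-3985 + 24226)/(-46417 - 13036) = 20241/(-59453) = 20241*(-1/59453) = -20241/59453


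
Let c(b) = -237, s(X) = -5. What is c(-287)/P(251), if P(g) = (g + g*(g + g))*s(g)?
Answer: 237/631265 ≈ 0.00037544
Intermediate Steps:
P(g) = -10*g² - 5*g (P(g) = (g + g*(g + g))*(-5) = (g + g*(2*g))*(-5) = (g + 2*g²)*(-5) = -10*g² - 5*g)
c(-287)/P(251) = -237*(-1/(1255*(1 + 2*251))) = -237*(-1/(1255*(1 + 502))) = -237/((-5*251*503)) = -237/(-631265) = -237*(-1/631265) = 237/631265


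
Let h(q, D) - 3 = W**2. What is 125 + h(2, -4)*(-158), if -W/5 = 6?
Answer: -142549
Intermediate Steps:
W = -30 (W = -5*6 = -30)
h(q, D) = 903 (h(q, D) = 3 + (-30)**2 = 3 + 900 = 903)
125 + h(2, -4)*(-158) = 125 + 903*(-158) = 125 - 142674 = -142549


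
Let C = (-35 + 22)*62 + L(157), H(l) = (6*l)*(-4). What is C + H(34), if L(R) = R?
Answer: -1465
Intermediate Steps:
H(l) = -24*l
C = -649 (C = (-35 + 22)*62 + 157 = -13*62 + 157 = -806 + 157 = -649)
C + H(34) = -649 - 24*34 = -649 - 816 = -1465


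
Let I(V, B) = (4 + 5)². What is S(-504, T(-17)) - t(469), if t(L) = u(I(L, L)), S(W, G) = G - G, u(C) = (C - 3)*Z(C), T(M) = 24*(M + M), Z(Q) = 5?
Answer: -390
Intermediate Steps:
I(V, B) = 81 (I(V, B) = 9² = 81)
T(M) = 48*M (T(M) = 24*(2*M) = 48*M)
u(C) = -15 + 5*C (u(C) = (C - 3)*5 = (-3 + C)*5 = -15 + 5*C)
S(W, G) = 0
t(L) = 390 (t(L) = -15 + 5*81 = -15 + 405 = 390)
S(-504, T(-17)) - t(469) = 0 - 1*390 = 0 - 390 = -390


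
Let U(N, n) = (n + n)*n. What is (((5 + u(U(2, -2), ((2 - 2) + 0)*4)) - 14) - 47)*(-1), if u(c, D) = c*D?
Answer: 56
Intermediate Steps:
U(N, n) = 2*n² (U(N, n) = (2*n)*n = 2*n²)
u(c, D) = D*c
(((5 + u(U(2, -2), ((2 - 2) + 0)*4)) - 14) - 47)*(-1) = (((5 + (((2 - 2) + 0)*4)*(2*(-2)²)) - 14) - 47)*(-1) = (((5 + ((0 + 0)*4)*(2*4)) - 14) - 47)*(-1) = (((5 + (0*4)*8) - 14) - 47)*(-1) = (((5 + 0*8) - 14) - 47)*(-1) = (((5 + 0) - 14) - 47)*(-1) = ((5 - 14) - 47)*(-1) = (-9 - 47)*(-1) = -56*(-1) = 56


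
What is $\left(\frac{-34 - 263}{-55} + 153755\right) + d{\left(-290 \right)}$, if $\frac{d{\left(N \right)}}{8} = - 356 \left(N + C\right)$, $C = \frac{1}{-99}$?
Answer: $\frac{484956038}{495} \approx 9.7971 \cdot 10^{5}$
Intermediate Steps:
$C = - \frac{1}{99} \approx -0.010101$
$d{\left(N \right)} = \frac{2848}{99} - 2848 N$ ($d{\left(N \right)} = 8 \left(- 356 \left(N - \frac{1}{99}\right)\right) = 8 \left(- 356 \left(- \frac{1}{99} + N\right)\right) = 8 \left(\frac{356}{99} - 356 N\right) = \frac{2848}{99} - 2848 N$)
$\left(\frac{-34 - 263}{-55} + 153755\right) + d{\left(-290 \right)} = \left(\frac{-34 - 263}{-55} + 153755\right) + \left(\frac{2848}{99} - -825920\right) = \left(\left(- \frac{1}{55}\right) \left(-297\right) + 153755\right) + \left(\frac{2848}{99} + 825920\right) = \left(\frac{27}{5} + 153755\right) + \frac{81768928}{99} = \frac{768802}{5} + \frac{81768928}{99} = \frac{484956038}{495}$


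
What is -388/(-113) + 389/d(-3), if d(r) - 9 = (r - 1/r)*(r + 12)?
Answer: -38137/1695 ≈ -22.500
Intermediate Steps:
d(r) = 9 + (12 + r)*(r - 1/r) (d(r) = 9 + (r - 1/r)*(r + 12) = 9 + (r - 1/r)*(12 + r) = 9 + (12 + r)*(r - 1/r))
-388/(-113) + 389/d(-3) = -388/(-113) + 389/(8 + (-3)² - 12/(-3) + 12*(-3)) = -388*(-1/113) + 389/(8 + 9 - 12*(-⅓) - 36) = 388/113 + 389/(8 + 9 + 4 - 36) = 388/113 + 389/(-15) = 388/113 + 389*(-1/15) = 388/113 - 389/15 = -38137/1695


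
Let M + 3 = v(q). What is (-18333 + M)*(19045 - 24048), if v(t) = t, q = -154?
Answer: 92505470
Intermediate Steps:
M = -157 (M = -3 - 154 = -157)
(-18333 + M)*(19045 - 24048) = (-18333 - 157)*(19045 - 24048) = -18490*(-5003) = 92505470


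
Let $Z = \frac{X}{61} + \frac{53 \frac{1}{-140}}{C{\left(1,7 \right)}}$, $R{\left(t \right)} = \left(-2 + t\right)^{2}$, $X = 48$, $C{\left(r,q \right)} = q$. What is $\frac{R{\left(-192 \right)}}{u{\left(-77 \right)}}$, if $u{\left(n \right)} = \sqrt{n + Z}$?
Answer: $- \frac{526904 i \sqrt{1390572165}}{4559253} \approx - 4309.6 i$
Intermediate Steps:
$Z = \frac{43807}{59780}$ ($Z = \frac{48}{61} + \frac{53 \frac{1}{-140}}{7} = 48 \cdot \frac{1}{61} + 53 \left(- \frac{1}{140}\right) \frac{1}{7} = \frac{48}{61} - \frac{53}{980} = \frac{43807}{59780} \approx 0.7328$)
$u{\left(n \right)} = \sqrt{\frac{43807}{59780} + n}$ ($u{\left(n \right)} = \sqrt{n + \frac{43807}{59780}} = \sqrt{\frac{43807}{59780} + n}$)
$\frac{R{\left(-192 \right)}}{u{\left(-77 \right)}} = \frac{\left(-2 - 192\right)^{2}}{\frac{1}{4270} \sqrt{13361135 + 18232900 \left(-77\right)}} = \frac{\left(-194\right)^{2}}{\frac{1}{4270} \sqrt{13361135 - 1403933300}} = \frac{37636}{\frac{1}{4270} \sqrt{-1390572165}} = \frac{37636}{\frac{1}{4270} i \sqrt{1390572165}} = 37636 \left(- \frac{14 i \sqrt{1390572165}}{4559253}\right) = - \frac{526904 i \sqrt{1390572165}}{4559253}$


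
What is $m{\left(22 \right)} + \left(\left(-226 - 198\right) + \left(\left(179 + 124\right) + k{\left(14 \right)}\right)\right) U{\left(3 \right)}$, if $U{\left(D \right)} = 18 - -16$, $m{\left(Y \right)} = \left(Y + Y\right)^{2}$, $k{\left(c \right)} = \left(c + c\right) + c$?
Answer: $-750$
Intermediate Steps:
$k{\left(c \right)} = 3 c$ ($k{\left(c \right)} = 2 c + c = 3 c$)
$m{\left(Y \right)} = 4 Y^{2}$ ($m{\left(Y \right)} = \left(2 Y\right)^{2} = 4 Y^{2}$)
$U{\left(D \right)} = 34$ ($U{\left(D \right)} = 18 + 16 = 34$)
$m{\left(22 \right)} + \left(\left(-226 - 198\right) + \left(\left(179 + 124\right) + k{\left(14 \right)}\right)\right) U{\left(3 \right)} = 4 \cdot 22^{2} + \left(\left(-226 - 198\right) + \left(\left(179 + 124\right) + 3 \cdot 14\right)\right) 34 = 4 \cdot 484 + \left(-424 + \left(303 + 42\right)\right) 34 = 1936 + \left(-424 + 345\right) 34 = 1936 - 2686 = -750$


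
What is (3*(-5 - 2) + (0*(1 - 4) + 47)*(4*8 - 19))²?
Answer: 348100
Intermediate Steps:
(3*(-5 - 2) + (0*(1 - 4) + 47)*(4*8 - 19))² = (3*(-7) + (0*(-3) + 47)*(32 - 19))² = (-21 + (0 + 47)*13)² = (-21 + 47*13)² = (-21 + 611)² = 590² = 348100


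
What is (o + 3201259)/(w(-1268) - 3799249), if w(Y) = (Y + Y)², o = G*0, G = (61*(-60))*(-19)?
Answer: 3201259/2632047 ≈ 1.2163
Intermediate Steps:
G = 69540 (G = -3660*(-19) = 69540)
o = 0 (o = 69540*0 = 0)
w(Y) = 4*Y² (w(Y) = (2*Y)² = 4*Y²)
(o + 3201259)/(w(-1268) - 3799249) = (0 + 3201259)/(4*(-1268)² - 3799249) = 3201259/(4*1607824 - 3799249) = 3201259/(6431296 - 3799249) = 3201259/2632047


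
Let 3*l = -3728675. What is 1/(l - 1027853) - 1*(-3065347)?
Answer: 20881861055195/6812234 ≈ 3.0653e+6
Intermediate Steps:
l = -3728675/3 (l = (⅓)*(-3728675) = -3728675/3 ≈ -1.2429e+6)
1/(l - 1027853) - 1*(-3065347) = 1/(-3728675/3 - 1027853) - 1*(-3065347) = 1/(-6812234/3) + 3065347 = -3/6812234 + 3065347 = 20881861055195/6812234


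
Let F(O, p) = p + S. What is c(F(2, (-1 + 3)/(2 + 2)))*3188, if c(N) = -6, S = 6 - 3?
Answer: -19128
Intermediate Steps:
S = 3
F(O, p) = 3 + p (F(O, p) = p + 3 = 3 + p)
c(F(2, (-1 + 3)/(2 + 2)))*3188 = -6*3188 = -19128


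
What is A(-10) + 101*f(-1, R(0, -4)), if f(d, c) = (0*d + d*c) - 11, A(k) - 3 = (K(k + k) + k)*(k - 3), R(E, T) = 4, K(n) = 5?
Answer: -1447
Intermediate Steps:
A(k) = 3 + (-3 + k)*(5 + k) (A(k) = 3 + (5 + k)*(k - 3) = 3 + (5 + k)*(-3 + k) = 3 + (-3 + k)*(5 + k))
f(d, c) = -11 + c*d (f(d, c) = (0 + c*d) - 11 = c*d - 11 = -11 + c*d)
A(-10) + 101*f(-1, R(0, -4)) = (-12 + (-10)² + 2*(-10)) + 101*(-11 + 4*(-1)) = (-12 + 100 - 20) + 101*(-11 - 4) = 68 + 101*(-15) = 68 - 1515 = -1447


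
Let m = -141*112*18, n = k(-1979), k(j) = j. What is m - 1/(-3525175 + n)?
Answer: -1002614687423/3527154 ≈ -2.8426e+5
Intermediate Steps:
n = -1979
m = -284256 (m = -15792*18 = -284256)
m - 1/(-3525175 + n) = -284256 - 1/(-3525175 - 1979) = -284256 - 1/(-3527154) = -284256 - 1*(-1/3527154) = -284256 + 1/3527154 = -1002614687423/3527154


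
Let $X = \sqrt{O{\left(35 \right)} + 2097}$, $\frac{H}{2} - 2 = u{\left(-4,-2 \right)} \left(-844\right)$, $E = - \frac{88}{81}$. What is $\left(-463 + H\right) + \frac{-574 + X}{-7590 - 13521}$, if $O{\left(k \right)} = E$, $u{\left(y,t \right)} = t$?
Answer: $\frac{61581361}{21111} - \frac{\sqrt{169769}}{189999} \approx 2917.0$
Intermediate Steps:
$E = - \frac{88}{81}$ ($E = \left(-88\right) \frac{1}{81} = - \frac{88}{81} \approx -1.0864$)
$O{\left(k \right)} = - \frac{88}{81}$
$H = 3380$ ($H = 4 + 2 \left(\left(-2\right) \left(-844\right)\right) = 4 + 2 \cdot 1688 = 4 + 3376 = 3380$)
$X = \frac{\sqrt{169769}}{9}$ ($X = \sqrt{- \frac{88}{81} + 2097} = \sqrt{\frac{169769}{81}} = \frac{\sqrt{169769}}{9} \approx 45.781$)
$\left(-463 + H\right) + \frac{-574 + X}{-7590 - 13521} = \left(-463 + 3380\right) + \frac{-574 + \frac{\sqrt{169769}}{9}}{-7590 - 13521} = 2917 + \frac{-574 + \frac{\sqrt{169769}}{9}}{-21111} = 2917 + \left(-574 + \frac{\sqrt{169769}}{9}\right) \left(- \frac{1}{21111}\right) = 2917 + \left(\frac{574}{21111} - \frac{\sqrt{169769}}{189999}\right) = \frac{61581361}{21111} - \frac{\sqrt{169769}}{189999}$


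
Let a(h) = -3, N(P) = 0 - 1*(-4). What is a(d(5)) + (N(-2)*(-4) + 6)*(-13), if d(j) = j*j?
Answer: 127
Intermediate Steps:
d(j) = j²
N(P) = 4 (N(P) = 0 + 4 = 4)
a(d(5)) + (N(-2)*(-4) + 6)*(-13) = -3 + (4*(-4) + 6)*(-13) = -3 + (-16 + 6)*(-13) = -3 - 10*(-13) = -3 + 130 = 127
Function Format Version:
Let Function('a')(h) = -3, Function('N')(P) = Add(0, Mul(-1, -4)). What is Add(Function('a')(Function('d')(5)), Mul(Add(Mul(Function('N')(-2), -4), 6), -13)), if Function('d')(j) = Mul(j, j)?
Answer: 127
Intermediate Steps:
Function('d')(j) = Pow(j, 2)
Function('N')(P) = 4 (Function('N')(P) = Add(0, 4) = 4)
Add(Function('a')(Function('d')(5)), Mul(Add(Mul(Function('N')(-2), -4), 6), -13)) = Add(-3, Mul(Add(Mul(4, -4), 6), -13)) = Add(-3, Mul(Add(-16, 6), -13)) = Add(-3, Mul(-10, -13)) = Add(-3, 130) = 127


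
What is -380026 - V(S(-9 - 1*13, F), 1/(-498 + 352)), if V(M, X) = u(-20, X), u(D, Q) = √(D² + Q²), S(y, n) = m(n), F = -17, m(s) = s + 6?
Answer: -380026 - √8526401/146 ≈ -3.8005e+5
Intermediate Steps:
m(s) = 6 + s
S(y, n) = 6 + n
V(M, X) = √(400 + X²) (V(M, X) = √((-20)² + X²) = √(400 + X²))
-380026 - V(S(-9 - 1*13, F), 1/(-498 + 352)) = -380026 - √(400 + (1/(-498 + 352))²) = -380026 - √(400 + (1/(-146))²) = -380026 - √(400 + (-1/146)²) = -380026 - √(400 + 1/21316) = -380026 - √(8526401/21316) = -380026 - √8526401/146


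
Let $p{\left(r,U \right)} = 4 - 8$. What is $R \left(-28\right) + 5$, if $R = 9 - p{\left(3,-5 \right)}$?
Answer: $-359$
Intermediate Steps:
$p{\left(r,U \right)} = -4$ ($p{\left(r,U \right)} = 4 - 8 = -4$)
$R = 13$ ($R = 9 - -4 = 9 + 4 = 13$)
$R \left(-28\right) + 5 = 13 \left(-28\right) + 5 = -364 + 5 = -359$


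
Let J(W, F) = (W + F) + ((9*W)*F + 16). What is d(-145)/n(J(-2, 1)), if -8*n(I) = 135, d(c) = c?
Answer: 232/27 ≈ 8.5926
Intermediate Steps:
J(W, F) = 16 + F + W + 9*F*W (J(W, F) = (F + W) + (9*F*W + 16) = (F + W) + (16 + 9*F*W) = 16 + F + W + 9*F*W)
n(I) = -135/8 (n(I) = -⅛*135 = -135/8)
d(-145)/n(J(-2, 1)) = -145/(-135/8) = -145*(-8/135) = 232/27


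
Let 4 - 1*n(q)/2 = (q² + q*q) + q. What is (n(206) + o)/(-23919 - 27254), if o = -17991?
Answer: 188139/51173 ≈ 3.6765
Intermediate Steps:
n(q) = 8 - 4*q² - 2*q (n(q) = 8 - 2*((q² + q*q) + q) = 8 - 2*((q² + q²) + q) = 8 - 2*(2*q² + q) = 8 - 2*(q + 2*q²) = 8 + (-4*q² - 2*q) = 8 - 4*q² - 2*q)
(n(206) + o)/(-23919 - 27254) = ((8 - 4*206² - 2*206) - 17991)/(-23919 - 27254) = ((8 - 4*42436 - 412) - 17991)/(-51173) = ((8 - 169744 - 412) - 17991)*(-1/51173) = (-170148 - 17991)*(-1/51173) = -188139*(-1/51173) = 188139/51173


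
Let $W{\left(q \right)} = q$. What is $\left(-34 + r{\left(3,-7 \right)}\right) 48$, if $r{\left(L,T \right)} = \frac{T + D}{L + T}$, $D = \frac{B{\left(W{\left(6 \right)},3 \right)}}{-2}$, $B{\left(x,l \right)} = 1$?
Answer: $-1542$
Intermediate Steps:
$D = - \frac{1}{2}$ ($D = \frac{1}{-2} \cdot 1 = \left(- \frac{1}{2}\right) 1 = - \frac{1}{2} \approx -0.5$)
$r{\left(L,T \right)} = \frac{- \frac{1}{2} + T}{L + T}$ ($r{\left(L,T \right)} = \frac{T - \frac{1}{2}}{L + T} = \frac{- \frac{1}{2} + T}{L + T}$)
$\left(-34 + r{\left(3,-7 \right)}\right) 48 = \left(-34 + \frac{- \frac{1}{2} - 7}{3 - 7}\right) 48 = \left(-34 + \frac{1}{-4} \left(- \frac{15}{2}\right)\right) 48 = \left(-34 - - \frac{15}{8}\right) 48 = \left(-34 + \frac{15}{8}\right) 48 = \left(- \frac{257}{8}\right) 48 = -1542$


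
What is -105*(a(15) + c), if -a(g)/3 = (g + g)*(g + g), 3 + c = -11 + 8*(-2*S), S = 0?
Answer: 284970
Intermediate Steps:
c = -14 (c = -3 + (-11 + 8*(-2*0)) = -3 + (-11 + 8*0) = -3 + (-11 + 0) = -3 - 11 = -14)
a(g) = -12*g² (a(g) = -3*(g + g)*(g + g) = -3*2*g*2*g = -12*g²)
-105*(a(15) + c) = -105*(-12*15² - 14) = -105*(-12*225 - 14) = -105*(-2700 - 14) = -105*(-2714) = 284970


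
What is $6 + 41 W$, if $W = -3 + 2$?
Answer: $-35$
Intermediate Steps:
$W = -1$
$6 + 41 W = 6 + 41 \left(-1\right) = 6 - 41 = -35$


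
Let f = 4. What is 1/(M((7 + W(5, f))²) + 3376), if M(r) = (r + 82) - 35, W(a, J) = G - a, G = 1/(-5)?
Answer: 25/85656 ≈ 0.00029187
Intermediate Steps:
G = -⅕ (G = 1*(-⅕) = -⅕ ≈ -0.20000)
W(a, J) = -⅕ - a
M(r) = 47 + r (M(r) = (82 + r) - 35 = 47 + r)
1/(M((7 + W(5, f))²) + 3376) = 1/((47 + (7 + (-⅕ - 1*5))²) + 3376) = 1/((47 + (7 + (-⅕ - 5))²) + 3376) = 1/((47 + (7 - 26/5)²) + 3376) = 1/((47 + (9/5)²) + 3376) = 1/((47 + 81/25) + 3376) = 1/(1256/25 + 3376) = 1/(85656/25) = 25/85656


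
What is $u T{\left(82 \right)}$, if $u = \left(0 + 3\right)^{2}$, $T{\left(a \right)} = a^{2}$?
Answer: $60516$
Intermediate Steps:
$u = 9$ ($u = 3^{2} = 9$)
$u T{\left(82 \right)} = 9 \cdot 82^{2} = 9 \cdot 6724 = 60516$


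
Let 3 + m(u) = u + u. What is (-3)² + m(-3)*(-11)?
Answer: 108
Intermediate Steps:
m(u) = -3 + 2*u (m(u) = -3 + (u + u) = -3 + 2*u)
(-3)² + m(-3)*(-11) = (-3)² + (-3 + 2*(-3))*(-11) = 9 + (-3 - 6)*(-11) = 9 - 9*(-11) = 9 + 99 = 108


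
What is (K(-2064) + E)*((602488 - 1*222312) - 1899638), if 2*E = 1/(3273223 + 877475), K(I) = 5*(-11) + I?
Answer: 13364168286444913/4150698 ≈ 3.2197e+9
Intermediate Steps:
K(I) = -55 + I
E = 1/8301396 (E = 1/(2*(3273223 + 877475)) = (½)/4150698 = (½)*(1/4150698) = 1/8301396 ≈ 1.2046e-7)
(K(-2064) + E)*((602488 - 1*222312) - 1899638) = ((-55 - 2064) + 1/8301396)*((602488 - 1*222312) - 1899638) = (-2119 + 1/8301396)*((602488 - 222312) - 1899638) = -17590658123*(380176 - 1899638)/8301396 = -17590658123/8301396*(-1519462) = 13364168286444913/4150698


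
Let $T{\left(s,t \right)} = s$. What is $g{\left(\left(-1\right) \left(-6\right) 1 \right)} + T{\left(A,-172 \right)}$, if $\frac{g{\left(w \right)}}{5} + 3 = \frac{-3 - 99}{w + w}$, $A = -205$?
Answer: $- \frac{525}{2} \approx -262.5$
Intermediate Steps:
$g{\left(w \right)} = -15 - \frac{255}{w}$ ($g{\left(w \right)} = -15 + 5 \frac{-3 - 99}{w + w} = -15 + 5 \left(- \frac{102}{2 w}\right) = -15 + 5 \left(- 102 \frac{1}{2 w}\right) = -15 + 5 \left(- \frac{51}{w}\right) = -15 - \frac{255}{w}$)
$g{\left(\left(-1\right) \left(-6\right) 1 \right)} + T{\left(A,-172 \right)} = \left(-15 - \frac{255}{\left(-1\right) \left(-6\right) 1}\right) - 205 = \left(-15 - \frac{255}{6 \cdot 1}\right) - 205 = \left(-15 - \frac{255}{6}\right) - 205 = \left(-15 - \frac{85}{2}\right) - 205 = - \frac{115}{2} - 205 = - \frac{525}{2}$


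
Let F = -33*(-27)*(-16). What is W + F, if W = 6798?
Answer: -7458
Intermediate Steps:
F = -14256 (F = 891*(-16) = -14256)
W + F = 6798 - 14256 = -7458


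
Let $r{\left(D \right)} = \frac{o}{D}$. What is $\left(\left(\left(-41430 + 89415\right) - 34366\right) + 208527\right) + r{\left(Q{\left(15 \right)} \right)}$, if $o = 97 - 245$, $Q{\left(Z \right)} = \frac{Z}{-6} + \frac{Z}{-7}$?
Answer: $\frac{14441562}{65} \approx 2.2218 \cdot 10^{5}$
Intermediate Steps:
$Q{\left(Z \right)} = - \frac{13 Z}{42}$ ($Q{\left(Z \right)} = Z \left(- \frac{1}{6}\right) + Z \left(- \frac{1}{7}\right) = - \frac{Z}{6} - \frac{Z}{7} = - \frac{13 Z}{42}$)
$o = -148$
$r{\left(D \right)} = - \frac{148}{D}$
$\left(\left(\left(-41430 + 89415\right) - 34366\right) + 208527\right) + r{\left(Q{\left(15 \right)} \right)} = \left(\left(\left(-41430 + 89415\right) - 34366\right) + 208527\right) - \frac{148}{\left(- \frac{13}{42}\right) 15} = \left(\left(47985 - 34366\right) + 208527\right) - \frac{148}{- \frac{65}{14}} = \left(\left(47985 - 34366\right) + 208527\right) - - \frac{2072}{65} = \left(13619 + 208527\right) + \frac{2072}{65} = 222146 + \frac{2072}{65} = \frac{14441562}{65}$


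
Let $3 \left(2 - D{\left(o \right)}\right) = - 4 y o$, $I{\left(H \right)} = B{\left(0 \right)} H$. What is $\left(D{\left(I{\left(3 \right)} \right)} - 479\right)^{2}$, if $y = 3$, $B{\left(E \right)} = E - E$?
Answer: $227529$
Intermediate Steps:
$B{\left(E \right)} = 0$
$I{\left(H \right)} = 0$ ($I{\left(H \right)} = 0 H = 0$)
$D{\left(o \right)} = 2 + 4 o$ ($D{\left(o \right)} = 2 - \frac{\left(-4\right) 3 o}{3} = 2 - \frac{\left(-12\right) o}{3} = 2 + 4 o$)
$\left(D{\left(I{\left(3 \right)} \right)} - 479\right)^{2} = \left(\left(2 + 4 \cdot 0\right) - 479\right)^{2} = \left(\left(2 + 0\right) - 479\right)^{2} = \left(2 - 479\right)^{2} = \left(-477\right)^{2} = 227529$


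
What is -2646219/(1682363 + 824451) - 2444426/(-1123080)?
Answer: 788951421061/703838166780 ≈ 1.1209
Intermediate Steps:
-2646219/(1682363 + 824451) - 2444426/(-1123080) = -2646219/2506814 - 2444426*(-1/1123080) = -2646219*1/2506814 + 1222213/561540 = -2646219/2506814 + 1222213/561540 = 788951421061/703838166780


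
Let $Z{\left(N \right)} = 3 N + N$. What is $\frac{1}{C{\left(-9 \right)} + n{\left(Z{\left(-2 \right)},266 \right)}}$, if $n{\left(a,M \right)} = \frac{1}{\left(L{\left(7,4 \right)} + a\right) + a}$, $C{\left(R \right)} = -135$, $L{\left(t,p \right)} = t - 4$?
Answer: $- \frac{13}{1756} \approx -0.0074032$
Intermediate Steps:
$Z{\left(N \right)} = 4 N$
$L{\left(t,p \right)} = -4 + t$
$n{\left(a,M \right)} = \frac{1}{3 + 2 a}$ ($n{\left(a,M \right)} = \frac{1}{\left(\left(-4 + 7\right) + a\right) + a} = \frac{1}{\left(3 + a\right) + a} = \frac{1}{3 + 2 a}$)
$\frac{1}{C{\left(-9 \right)} + n{\left(Z{\left(-2 \right)},266 \right)}} = \frac{1}{-135 + \frac{1}{3 + 2 \cdot 4 \left(-2\right)}} = \frac{1}{-135 + \frac{1}{3 + 2 \left(-8\right)}} = \frac{1}{-135 + \frac{1}{3 - 16}} = \frac{1}{-135 + \frac{1}{-13}} = \frac{1}{-135 - \frac{1}{13}} = \frac{1}{- \frac{1756}{13}} = - \frac{13}{1756}$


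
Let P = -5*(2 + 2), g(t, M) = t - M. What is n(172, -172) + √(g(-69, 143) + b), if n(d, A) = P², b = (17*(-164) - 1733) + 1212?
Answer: 400 + I*√3521 ≈ 400.0 + 59.338*I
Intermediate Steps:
b = -3309 (b = (-2788 - 1733) + 1212 = -4521 + 1212 = -3309)
P = -20 (P = -5*4 = -20)
n(d, A) = 400 (n(d, A) = (-20)² = 400)
n(172, -172) + √(g(-69, 143) + b) = 400 + √((-69 - 1*143) - 3309) = 400 + √((-69 - 143) - 3309) = 400 + √(-212 - 3309) = 400 + √(-3521) = 400 + I*√3521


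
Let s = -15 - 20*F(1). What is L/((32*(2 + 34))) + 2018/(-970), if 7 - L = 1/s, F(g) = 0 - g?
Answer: -115907/55872 ≈ -2.0745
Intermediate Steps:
F(g) = -g
s = 5 (s = -15 - (-20) = -15 - 20*(-1) = -15 + 20 = 5)
L = 34/5 (L = 7 - 1/5 = 7 - 1*⅕ = 7 - ⅕ = 34/5 ≈ 6.8000)
L/((32*(2 + 34))) + 2018/(-970) = 34/(5*((32*(2 + 34)))) + 2018/(-970) = 34/(5*((32*36))) + 2018*(-1/970) = (34/5)/1152 - 1009/485 = (34/5)*(1/1152) - 1009/485 = 17/2880 - 1009/485 = -115907/55872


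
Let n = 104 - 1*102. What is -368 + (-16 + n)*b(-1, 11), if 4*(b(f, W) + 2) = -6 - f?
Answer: -645/2 ≈ -322.50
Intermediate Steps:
b(f, W) = -7/2 - f/4 (b(f, W) = -2 + (-6 - f)/4 = -2 + (-3/2 - f/4) = -7/2 - f/4)
n = 2 (n = 104 - 102 = 2)
-368 + (-16 + n)*b(-1, 11) = -368 + (-16 + 2)*(-7/2 - ¼*(-1)) = -368 - 14*(-7/2 + ¼) = -368 - 14*(-13/4) = -368 + 91/2 = -645/2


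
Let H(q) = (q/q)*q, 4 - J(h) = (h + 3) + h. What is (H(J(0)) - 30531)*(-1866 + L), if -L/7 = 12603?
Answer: 2750356110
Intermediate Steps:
J(h) = 1 - 2*h (J(h) = 4 - ((h + 3) + h) = 4 - ((3 + h) + h) = 4 - (3 + 2*h) = 4 + (-3 - 2*h) = 1 - 2*h)
L = -88221 (L = -7*12603 = -88221)
H(q) = q (H(q) = 1*q = q)
(H(J(0)) - 30531)*(-1866 + L) = ((1 - 2*0) - 30531)*(-1866 - 88221) = ((1 + 0) - 30531)*(-90087) = (1 - 30531)*(-90087) = -30530*(-90087) = 2750356110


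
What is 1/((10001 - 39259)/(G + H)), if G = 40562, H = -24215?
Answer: -16347/29258 ≈ -0.55872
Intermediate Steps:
1/((10001 - 39259)/(G + H)) = 1/((10001 - 39259)/(40562 - 24215)) = 1/(-29258/16347) = -16347/29258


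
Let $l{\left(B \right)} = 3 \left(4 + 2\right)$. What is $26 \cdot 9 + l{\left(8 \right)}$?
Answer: $252$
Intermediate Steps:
$l{\left(B \right)} = 18$ ($l{\left(B \right)} = 3 \cdot 6 = 18$)
$26 \cdot 9 + l{\left(8 \right)} = 26 \cdot 9 + 18 = 234 + 18 = 252$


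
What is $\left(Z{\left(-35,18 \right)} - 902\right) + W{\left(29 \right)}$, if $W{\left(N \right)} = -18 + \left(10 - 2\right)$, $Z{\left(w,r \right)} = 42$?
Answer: $-870$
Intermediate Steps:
$W{\left(N \right)} = -10$ ($W{\left(N \right)} = -18 + 8 = -10$)
$\left(Z{\left(-35,18 \right)} - 902\right) + W{\left(29 \right)} = \left(42 - 902\right) - 10 = -860 - 10 = -870$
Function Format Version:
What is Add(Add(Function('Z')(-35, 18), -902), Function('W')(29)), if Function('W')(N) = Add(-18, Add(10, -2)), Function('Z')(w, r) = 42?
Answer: -870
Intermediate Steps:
Function('W')(N) = -10 (Function('W')(N) = Add(-18, 8) = -10)
Add(Add(Function('Z')(-35, 18), -902), Function('W')(29)) = Add(Add(42, -902), -10) = Add(-860, -10) = -870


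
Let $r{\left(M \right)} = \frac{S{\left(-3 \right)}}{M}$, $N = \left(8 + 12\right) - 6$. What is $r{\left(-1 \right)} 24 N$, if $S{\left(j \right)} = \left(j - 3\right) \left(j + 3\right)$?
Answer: $0$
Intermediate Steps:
$S{\left(j \right)} = \left(-3 + j\right) \left(3 + j\right)$
$N = 14$ ($N = 20 - 6 = 14$)
$r{\left(M \right)} = 0$ ($r{\left(M \right)} = \frac{-9 + \left(-3\right)^{2}}{M} = \frac{-9 + 9}{M} = \frac{0}{M} = 0$)
$r{\left(-1 \right)} 24 N = 0 \cdot 24 \cdot 14 = 0 \cdot 14 = 0$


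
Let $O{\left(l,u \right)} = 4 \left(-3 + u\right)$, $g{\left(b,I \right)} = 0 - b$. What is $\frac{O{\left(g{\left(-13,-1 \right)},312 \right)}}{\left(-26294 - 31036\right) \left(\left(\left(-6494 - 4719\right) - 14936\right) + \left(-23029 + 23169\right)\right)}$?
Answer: $\frac{206}{248515995} \approx 8.2892 \cdot 10^{-7}$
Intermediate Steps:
$g{\left(b,I \right)} = - b$
$O{\left(l,u \right)} = -12 + 4 u$
$\frac{O{\left(g{\left(-13,-1 \right)},312 \right)}}{\left(-26294 - 31036\right) \left(\left(\left(-6494 - 4719\right) - 14936\right) + \left(-23029 + 23169\right)\right)} = \frac{-12 + 4 \cdot 312}{\left(-26294 - 31036\right) \left(\left(\left(-6494 - 4719\right) - 14936\right) + \left(-23029 + 23169\right)\right)} = \frac{-12 + 1248}{\left(-57330\right) \left(\left(-11213 - 14936\right) + 140\right)} = \frac{1236}{\left(-57330\right) \left(-26149 + 140\right)} = \frac{1236}{\left(-57330\right) \left(-26009\right)} = \frac{1236}{1491095970} = 1236 \cdot \frac{1}{1491095970} = \frac{206}{248515995}$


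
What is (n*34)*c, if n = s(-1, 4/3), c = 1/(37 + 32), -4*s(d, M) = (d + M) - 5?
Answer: 119/207 ≈ 0.57488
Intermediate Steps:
s(d, M) = 5/4 - M/4 - d/4 (s(d, M) = -((d + M) - 5)/4 = -((M + d) - 5)/4 = -(-5 + M + d)/4 = 5/4 - M/4 - d/4)
c = 1/69 ≈ 0.014493
n = 7/6 (n = 5/4 - 1/3 - 1/4*(-1) = 5/4 - 1/3 + 1/4 = 7/6 ≈ 1.1667)
(n*34)*c = ((7/6)*34)*(1/69) = (119/3)*(1/69) = 119/207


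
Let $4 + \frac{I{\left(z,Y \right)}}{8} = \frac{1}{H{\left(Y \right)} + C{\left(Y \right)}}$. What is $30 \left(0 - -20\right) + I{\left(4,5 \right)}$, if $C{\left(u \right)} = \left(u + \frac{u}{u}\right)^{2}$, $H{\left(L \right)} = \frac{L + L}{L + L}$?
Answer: $\frac{21024}{37} \approx 568.22$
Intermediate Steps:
$H{\left(L \right)} = 1$ ($H{\left(L \right)} = \frac{2 L}{2 L} = 2 L \frac{1}{2 L} = 1$)
$C{\left(u \right)} = \left(1 + u\right)^{2}$ ($C{\left(u \right)} = \left(u + 1\right)^{2} = \left(1 + u\right)^{2}$)
$I{\left(z,Y \right)} = -32 + \frac{8}{1 + \left(1 + Y\right)^{2}}$
$30 \left(0 - -20\right) + I{\left(4,5 \right)} = 30 \left(0 - -20\right) + \frac{8 \left(-3 - 4 \left(1 + 5\right)^{2}\right)}{1 + \left(1 + 5\right)^{2}} = 30 \left(0 + 20\right) + \frac{8 \left(-3 - 4 \cdot 6^{2}\right)}{1 + 6^{2}} = 30 \cdot 20 + \frac{8 \left(-3 - 144\right)}{1 + 36} = 600 + \frac{8 \left(-3 - 144\right)}{37} = 600 + 8 \cdot \frac{1}{37} \left(-147\right) = 600 - \frac{1176}{37} = \frac{21024}{37}$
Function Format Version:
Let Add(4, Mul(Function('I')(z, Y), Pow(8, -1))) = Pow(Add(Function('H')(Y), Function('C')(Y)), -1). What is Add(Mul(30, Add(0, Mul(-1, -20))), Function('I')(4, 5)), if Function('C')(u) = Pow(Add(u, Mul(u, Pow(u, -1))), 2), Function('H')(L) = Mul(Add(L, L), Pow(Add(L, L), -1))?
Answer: Rational(21024, 37) ≈ 568.22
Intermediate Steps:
Function('H')(L) = 1 (Function('H')(L) = Mul(Mul(2, L), Pow(Mul(2, L), -1)) = Mul(Mul(2, L), Mul(Rational(1, 2), Pow(L, -1))) = 1)
Function('C')(u) = Pow(Add(1, u), 2) (Function('C')(u) = Pow(Add(u, 1), 2) = Pow(Add(1, u), 2))
Function('I')(z, Y) = Add(-32, Mul(8, Pow(Add(1, Pow(Add(1, Y), 2)), -1)))
Add(Mul(30, Add(0, Mul(-1, -20))), Function('I')(4, 5)) = Add(Mul(30, Add(0, Mul(-1, -20))), Mul(8, Pow(Add(1, Pow(Add(1, 5), 2)), -1), Add(-3, Mul(-4, Pow(Add(1, 5), 2))))) = Add(Mul(30, Add(0, 20)), Mul(8, Pow(Add(1, Pow(6, 2)), -1), Add(-3, Mul(-4, Pow(6, 2))))) = Add(Mul(30, 20), Mul(8, Pow(Add(1, 36), -1), Add(-3, Mul(-4, 36)))) = Add(600, Mul(8, Pow(37, -1), Add(-3, -144))) = Add(600, Mul(8, Rational(1, 37), -147)) = Add(600, Rational(-1176, 37)) = Rational(21024, 37)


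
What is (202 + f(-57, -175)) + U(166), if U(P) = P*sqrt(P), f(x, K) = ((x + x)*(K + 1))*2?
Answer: 39874 + 166*sqrt(166) ≈ 42013.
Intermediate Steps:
f(x, K) = 4*x*(1 + K) (f(x, K) = ((2*x)*(1 + K))*2 = (2*x*(1 + K))*2 = 4*x*(1 + K))
U(P) = P**(3/2)
(202 + f(-57, -175)) + U(166) = (202 + 4*(-57)*(1 - 175)) + 166**(3/2) = (202 + 4*(-57)*(-174)) + 166*sqrt(166) = (202 + 39672) + 166*sqrt(166) = 39874 + 166*sqrt(166)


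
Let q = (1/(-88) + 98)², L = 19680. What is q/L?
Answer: 74356129/152401920 ≈ 0.48790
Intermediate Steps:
q = 74356129/7744 (q = (-1/88 + 98)² = (8623/88)² = 74356129/7744 ≈ 9601.8)
q/L = (74356129/7744)/19680 = (74356129/7744)*(1/19680) = 74356129/152401920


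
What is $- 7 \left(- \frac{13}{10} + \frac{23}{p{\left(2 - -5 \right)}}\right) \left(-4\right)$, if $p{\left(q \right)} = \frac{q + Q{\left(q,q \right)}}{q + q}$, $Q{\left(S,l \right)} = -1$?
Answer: $\frac{21994}{15} \approx 1466.3$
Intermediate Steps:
$p{\left(q \right)} = \frac{-1 + q}{2 q}$ ($p{\left(q \right)} = \frac{q - 1}{q + q} = \frac{-1 + q}{2 q}$)
$- 7 \left(- \frac{13}{10} + \frac{23}{p{\left(2 - -5 \right)}}\right) \left(-4\right) = - 7 \left(- \frac{13}{10} + \frac{23}{\frac{1}{2} \frac{1}{2 - -5} \left(-1 + \left(2 - -5\right)\right)}\right) \left(-4\right) = - 7 \left(\left(-13\right) \frac{1}{10} + \frac{23}{\frac{1}{2} \frac{1}{2 + 5} \left(-1 + \left(2 + 5\right)\right)}\right) \left(-4\right) = - 7 \left(- \frac{13}{10} + \frac{23}{\frac{1}{2} \cdot \frac{1}{7} \left(-1 + 7\right)}\right) \left(-4\right) = - 7 \left(- \frac{13}{10} + \frac{23}{\frac{1}{2} \cdot \frac{1}{7} \cdot 6}\right) \left(-4\right) = - 7 \left(- \frac{13}{10} + \frac{23}{\frac{3}{7}}\right) \left(-4\right) = - 7 \left(- \frac{13}{10} + 23 \cdot \frac{7}{3}\right) \left(-4\right) = - 7 \left(- \frac{13}{10} + \frac{161}{3}\right) \left(-4\right) = \left(-7\right) \frac{1571}{30} \left(-4\right) = \left(- \frac{10997}{30}\right) \left(-4\right) = \frac{21994}{15}$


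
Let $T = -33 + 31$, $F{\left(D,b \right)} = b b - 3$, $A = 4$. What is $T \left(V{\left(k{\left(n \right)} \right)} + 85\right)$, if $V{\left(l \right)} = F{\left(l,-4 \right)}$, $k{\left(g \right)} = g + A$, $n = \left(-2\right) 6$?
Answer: $-196$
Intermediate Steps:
$n = -12$
$k{\left(g \right)} = 4 + g$ ($k{\left(g \right)} = g + 4 = 4 + g$)
$F{\left(D,b \right)} = -3 + b^{2}$ ($F{\left(D,b \right)} = b^{2} - 3 = -3 + b^{2}$)
$V{\left(l \right)} = 13$ ($V{\left(l \right)} = -3 + \left(-4\right)^{2} = -3 + 16 = 13$)
$T = -2$
$T \left(V{\left(k{\left(n \right)} \right)} + 85\right) = - 2 \left(13 + 85\right) = \left(-2\right) 98 = -196$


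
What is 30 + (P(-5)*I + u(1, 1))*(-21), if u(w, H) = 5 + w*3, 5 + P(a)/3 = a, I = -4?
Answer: -2658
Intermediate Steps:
P(a) = -15 + 3*a
u(w, H) = 5 + 3*w
30 + (P(-5)*I + u(1, 1))*(-21) = 30 + ((-15 + 3*(-5))*(-4) + (5 + 3*1))*(-21) = 30 + ((-15 - 15)*(-4) + (5 + 3))*(-21) = 30 + (-30*(-4) + 8)*(-21) = 30 + (120 + 8)*(-21) = 30 + 128*(-21) = 30 - 2688 = -2658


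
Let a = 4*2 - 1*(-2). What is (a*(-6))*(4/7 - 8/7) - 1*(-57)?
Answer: 639/7 ≈ 91.286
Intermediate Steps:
a = 10 (a = 8 + 2 = 10)
(a*(-6))*(4/7 - 8/7) - 1*(-57) = (10*(-6))*(4/7 - 8/7) - 1*(-57) = -60*(4*(1/7) - 8*1/7) + 57 = -60*(4/7 - 8/7) + 57 = -60*(-4/7) + 57 = 240/7 + 57 = 639/7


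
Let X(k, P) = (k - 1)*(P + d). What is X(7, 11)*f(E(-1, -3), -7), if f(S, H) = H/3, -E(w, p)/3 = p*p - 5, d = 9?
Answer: -280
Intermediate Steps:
E(w, p) = 15 - 3*p² (E(w, p) = -3*(p*p - 5) = -3*(p² - 5) = -3*(-5 + p²) = 15 - 3*p²)
X(k, P) = (-1 + k)*(9 + P) (X(k, P) = (k - 1)*(P + 9) = (-1 + k)*(9 + P))
f(S, H) = H/3
X(7, 11)*f(E(-1, -3), -7) = (-9 - 1*11 + 9*7 + 11*7)*((⅓)*(-7)) = (-9 - 11 + 63 + 77)*(-7/3) = 120*(-7/3) = -280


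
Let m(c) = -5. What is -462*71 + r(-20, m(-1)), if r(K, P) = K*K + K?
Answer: -32422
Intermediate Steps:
r(K, P) = K + K**2 (r(K, P) = K**2 + K = K + K**2)
-462*71 + r(-20, m(-1)) = -462*71 - 20*(1 - 20) = -32802 - 20*(-19) = -32802 + 380 = -32422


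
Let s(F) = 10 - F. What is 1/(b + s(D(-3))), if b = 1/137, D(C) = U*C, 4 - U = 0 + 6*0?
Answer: 137/3015 ≈ 0.045439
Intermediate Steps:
U = 4 (U = 4 - (0 + 6*0) = 4 - (0 + 0) = 4 - 1*0 = 4 + 0 = 4)
D(C) = 4*C
b = 1/137 ≈ 0.0072993
1/(b + s(D(-3))) = 1/(1/137 + (10 - 4*(-3))) = 1/(1/137 + (10 - 1*(-12))) = 1/(1/137 + (10 + 12)) = 1/(1/137 + 22) = 1/(3015/137) = 137/3015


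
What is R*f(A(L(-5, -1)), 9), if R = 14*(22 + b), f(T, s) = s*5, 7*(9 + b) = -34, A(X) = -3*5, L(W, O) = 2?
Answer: 5130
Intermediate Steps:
A(X) = -15
b = -97/7 (b = -9 + (⅐)*(-34) = -9 - 34/7 = -97/7 ≈ -13.857)
f(T, s) = 5*s
R = 114 (R = 14*(22 - 97/7) = 14*(57/7) = 114)
R*f(A(L(-5, -1)), 9) = 114*(5*9) = 114*45 = 5130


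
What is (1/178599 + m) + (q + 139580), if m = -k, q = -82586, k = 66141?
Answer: -1633645052/178599 ≈ -9147.0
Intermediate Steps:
m = -66141 (m = -1*66141 = -66141)
(1/178599 + m) + (q + 139580) = (1/178599 - 66141) + (-82586 + 139580) = (1/178599 - 66141) + 56994 = -11812716458/178599 + 56994 = -1633645052/178599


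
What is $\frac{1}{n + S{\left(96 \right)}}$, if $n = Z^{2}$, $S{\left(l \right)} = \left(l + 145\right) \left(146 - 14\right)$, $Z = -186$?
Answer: $\frac{1}{66408} \approx 1.5058 \cdot 10^{-5}$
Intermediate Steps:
$S{\left(l \right)} = 19140 + 132 l$ ($S{\left(l \right)} = \left(145 + l\right) 132 = 19140 + 132 l$)
$n = 34596$ ($n = \left(-186\right)^{2} = 34596$)
$\frac{1}{n + S{\left(96 \right)}} = \frac{1}{34596 + \left(19140 + 132 \cdot 96\right)} = \frac{1}{34596 + \left(19140 + 12672\right)} = \frac{1}{34596 + 31812} = \frac{1}{66408}$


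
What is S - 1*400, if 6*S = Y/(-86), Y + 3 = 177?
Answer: -34429/86 ≈ -400.34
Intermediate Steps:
Y = 174 (Y = -3 + 177 = 174)
S = -29/86 (S = (174/(-86))/6 = (174*(-1/86))/6 = (⅙)*(-87/43) = -29/86 ≈ -0.33721)
S - 1*400 = -29/86 - 1*400 = -29/86 - 400 = -34429/86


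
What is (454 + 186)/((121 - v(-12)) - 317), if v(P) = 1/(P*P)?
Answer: -18432/5645 ≈ -3.2652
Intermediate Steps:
v(P) = P⁻²
(454 + 186)/((121 - v(-12)) - 317) = (454 + 186)/((121 - 1/(-12)²) - 317) = 640/((121 - 1*1/144) - 317) = 640/((121 - 1/144) - 317) = 640/(17423/144 - 317) = 640/(-28225/144) = 640*(-144/28225) = -18432/5645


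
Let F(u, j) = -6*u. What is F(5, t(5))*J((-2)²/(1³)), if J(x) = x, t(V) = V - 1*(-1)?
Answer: -120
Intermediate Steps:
t(V) = 1 + V (t(V) = V + 1 = 1 + V)
F(5, t(5))*J((-2)²/(1³)) = (-6*5)*((-2)²/(1³)) = -120/1 = -120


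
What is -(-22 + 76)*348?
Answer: -18792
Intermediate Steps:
-(-22 + 76)*348 = -54*348 = -1*18792 = -18792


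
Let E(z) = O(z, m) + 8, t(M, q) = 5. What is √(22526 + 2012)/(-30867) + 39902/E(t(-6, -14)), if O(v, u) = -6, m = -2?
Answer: 19951 - √24538/30867 ≈ 19951.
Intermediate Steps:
E(z) = 2 (E(z) = -6 + 8 = 2)
√(22526 + 2012)/(-30867) + 39902/E(t(-6, -14)) = √(22526 + 2012)/(-30867) + 39902/2 = √24538*(-1/30867) + 39902*(½) = -√24538/30867 + 19951 = 19951 - √24538/30867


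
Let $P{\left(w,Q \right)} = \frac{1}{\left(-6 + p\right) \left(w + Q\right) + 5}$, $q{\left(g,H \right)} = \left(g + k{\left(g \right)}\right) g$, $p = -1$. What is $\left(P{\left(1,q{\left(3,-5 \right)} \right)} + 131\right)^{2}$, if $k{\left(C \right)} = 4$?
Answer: $\frac{380952324}{22201} \approx 17159.0$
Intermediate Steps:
$q{\left(g,H \right)} = g \left(4 + g\right)$ ($q{\left(g,H \right)} = \left(g + 4\right) g = \left(4 + g\right) g = g \left(4 + g\right)$)
$P{\left(w,Q \right)} = \frac{1}{5 - 7 Q - 7 w}$ ($P{\left(w,Q \right)} = \frac{1}{\left(-6 - 1\right) \left(w + Q\right) + 5} = \frac{1}{- 7 \left(Q + w\right) + 5} = \frac{1}{\left(- 7 Q - 7 w\right) + 5} = \frac{1}{5 - 7 Q - 7 w}$)
$\left(P{\left(1,q{\left(3,-5 \right)} \right)} + 131\right)^{2} = \left(- \frac{1}{-5 + 7 \cdot 3 \left(4 + 3\right) + 7 \cdot 1} + 131\right)^{2} = \left(- \frac{1}{-5 + 7 \cdot 3 \cdot 7 + 7} + 131\right)^{2} = \left(- \frac{1}{-5 + 7 \cdot 21 + 7} + 131\right)^{2} = \left(- \frac{1}{-5 + 147 + 7} + 131\right)^{2} = \left(- \frac{1}{149} + 131\right)^{2} = \left(\frac{19518}{149}\right)^{2} = \frac{380952324}{22201}$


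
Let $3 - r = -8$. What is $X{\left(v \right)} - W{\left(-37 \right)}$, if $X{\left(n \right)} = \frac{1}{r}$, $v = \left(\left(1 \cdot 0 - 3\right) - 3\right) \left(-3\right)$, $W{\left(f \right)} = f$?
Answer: $\frac{408}{11} \approx 37.091$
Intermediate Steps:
$r = 11$ ($r = 3 - -8 = 3 + 8 = 11$)
$v = 18$ ($v = \left(\left(0 - 3\right) - 3\right) \left(-3\right) = \left(-3 - 3\right) \left(-3\right) = \left(-6\right) \left(-3\right) = 18$)
$X{\left(n \right)} = \frac{1}{11}$
$X{\left(v \right)} - W{\left(-37 \right)} = \frac{1}{11} - -37 = \frac{1}{11} + 37 = \frac{408}{11}$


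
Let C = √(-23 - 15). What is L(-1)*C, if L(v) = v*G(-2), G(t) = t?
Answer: 2*I*√38 ≈ 12.329*I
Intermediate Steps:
C = I*√38 (C = √(-38) = I*√38 ≈ 6.1644*I)
L(v) = -2*v (L(v) = v*(-2) = -2*v)
L(-1)*C = (-2*(-1))*(I*√38) = 2*(I*√38) = 2*I*√38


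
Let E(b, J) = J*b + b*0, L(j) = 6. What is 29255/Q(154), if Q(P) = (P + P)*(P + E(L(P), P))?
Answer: 29255/332024 ≈ 0.088111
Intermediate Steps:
E(b, J) = J*b (E(b, J) = J*b + 0 = J*b)
Q(P) = 14*P**2 (Q(P) = (P + P)*(P + P*6) = (2*P)*(P + 6*P) = (2*P)*(7*P) = 14*P**2)
29255/Q(154) = 29255/((14*154**2)) = 29255/((14*23716)) = 29255/332024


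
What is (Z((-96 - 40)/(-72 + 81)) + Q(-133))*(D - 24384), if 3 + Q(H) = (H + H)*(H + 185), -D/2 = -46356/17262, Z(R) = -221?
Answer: 140835730528/411 ≈ 3.4267e+8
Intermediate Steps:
D = 15452/2877 (D = -(-92712)/17262 = -2*(-7726/2877) = 15452/2877 ≈ 5.3709)
Q(H) = -3 + 2*H*(185 + H) (Q(H) = -3 + (H + H)*(H + 185) = -3 + (2*H)*(185 + H) = -3 + 2*H*(185 + H))
(Z((-96 - 40)/(-72 + 81)) + Q(-133))*(D - 24384) = (-221 + (-3 + 2*(-133)² + 370*(-133)))*(15452/2877 - 24384) = (-221 + (-3 + 2*17689 - 49210))*(-70137316/2877) = (-221 + (-3 + 35378 - 49210))*(-70137316/2877) = (-221 - 13835)*(-70137316/2877) = -14056*(-70137316/2877) = 140835730528/411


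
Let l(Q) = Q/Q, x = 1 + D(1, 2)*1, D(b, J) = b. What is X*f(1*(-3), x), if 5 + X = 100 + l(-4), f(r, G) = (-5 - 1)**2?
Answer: 3456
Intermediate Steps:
x = 2 (x = 1 + 1*1 = 1 + 1 = 2)
l(Q) = 1
f(r, G) = 36 (f(r, G) = (-6)**2 = 36)
X = 96 (X = -5 + (100 + 1) = -5 + 101 = 96)
X*f(1*(-3), x) = 96*36 = 3456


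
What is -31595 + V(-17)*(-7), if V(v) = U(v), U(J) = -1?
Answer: -31588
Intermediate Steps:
V(v) = -1
-31595 + V(-17)*(-7) = -31595 - 1*(-7) = -31595 + 7 = -31588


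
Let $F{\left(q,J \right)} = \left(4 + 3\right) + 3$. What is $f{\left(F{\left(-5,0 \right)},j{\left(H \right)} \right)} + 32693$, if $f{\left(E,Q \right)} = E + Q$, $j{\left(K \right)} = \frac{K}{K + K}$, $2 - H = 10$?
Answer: $\frac{65407}{2} \approx 32704.0$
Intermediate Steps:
$F{\left(q,J \right)} = 10$ ($F{\left(q,J \right)} = 7 + 3 = 10$)
$H = -8$ ($H = 2 - 10 = -8$)
$j{\left(K \right)} = \frac{1}{2}$ ($j{\left(K \right)} = \frac{K}{2 K} = \frac{1}{2 K} K = \frac{1}{2}$)
$f{\left(F{\left(-5,0 \right)},j{\left(H \right)} \right)} + 32693 = \left(10 + \frac{1}{2}\right) + 32693 = \frac{21}{2} + 32693 = \frac{65407}{2}$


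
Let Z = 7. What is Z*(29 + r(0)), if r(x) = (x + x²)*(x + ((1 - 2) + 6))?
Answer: 203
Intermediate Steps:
r(x) = (5 + x)*(x + x²) (r(x) = (x + x²)*(x + (-1 + 6)) = (x + x²)*(x + 5) = (x + x²)*(5 + x) = (5 + x)*(x + x²))
Z*(29 + r(0)) = 7*(29 + 0*(5 + 0² + 6*0)) = 7*(29 + 0*(5 + 0 + 0)) = 7*(29 + 0*5) = 7*(29 + 0) = 7*29 = 203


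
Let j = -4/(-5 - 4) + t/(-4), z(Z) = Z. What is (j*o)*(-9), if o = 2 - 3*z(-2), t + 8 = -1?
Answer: -194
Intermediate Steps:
t = -9 (t = -8 - 1 = -9)
o = 8 (o = 2 - 3*(-2) = 2 + 6 = 8)
j = 97/36 (j = -4/(-5 - 4) - 9/(-4) = -4/(-9) - 9*(-¼) = -4*(-⅑) + 9/4 = 4/9 + 9/4 = 97/36 ≈ 2.6944)
(j*o)*(-9) = ((97/36)*8)*(-9) = (194/9)*(-9) = -194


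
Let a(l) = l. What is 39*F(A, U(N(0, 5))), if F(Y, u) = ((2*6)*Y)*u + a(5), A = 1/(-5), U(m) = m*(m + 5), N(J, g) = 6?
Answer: -29913/5 ≈ -5982.6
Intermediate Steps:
U(m) = m*(5 + m)
A = -1/5 ≈ -0.20000
F(Y, u) = 5 + 12*Y*u (F(Y, u) = ((2*6)*Y)*u + 5 = (12*Y)*u + 5 = 12*Y*u + 5 = 5 + 12*Y*u)
39*F(A, U(N(0, 5))) = 39*(5 + 12*(-1/5)*(6*(5 + 6))) = 39*(5 + 12*(-1/5)*(6*11)) = 39*(5 + 12*(-1/5)*66) = 39*(5 - 792/5) = 39*(-767/5) = -29913/5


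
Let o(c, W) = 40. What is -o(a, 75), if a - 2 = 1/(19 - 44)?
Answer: -40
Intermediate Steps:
a = 49/25 (a = 2 + 1/(19 - 44) = 2 + 1/(-25) = 2 - 1/25 = 49/25 ≈ 1.9600)
-o(a, 75) = -1*40 = -40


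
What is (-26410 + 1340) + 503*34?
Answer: -7968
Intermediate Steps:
(-26410 + 1340) + 503*34 = -25070 + 17102 = -7968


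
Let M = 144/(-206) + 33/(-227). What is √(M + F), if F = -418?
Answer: I*√228970156381/23381 ≈ 20.466*I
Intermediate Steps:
M = -19743/23381 (M = 144*(-1/206) + 33*(-1/227) = -72/103 - 33/227 = -19743/23381 ≈ -0.84440)
√(M + F) = √(-19743/23381 - 418) = √(-9793001/23381) = I*√228970156381/23381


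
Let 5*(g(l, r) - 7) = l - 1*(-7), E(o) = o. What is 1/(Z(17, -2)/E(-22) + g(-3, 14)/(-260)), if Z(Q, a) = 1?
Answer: -1100/83 ≈ -13.253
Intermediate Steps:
g(l, r) = 42/5 + l/5 (g(l, r) = 7 + (l - 1*(-7))/5 = 7 + (l + 7)/5 = 7 + (7 + l)/5 = 7 + (7/5 + l/5) = 42/5 + l/5)
1/(Z(17, -2)/E(-22) + g(-3, 14)/(-260)) = 1/(1/(-22) + (42/5 + (⅕)*(-3))/(-260)) = 1/(1*(-1/22) + (42/5 - ⅗)*(-1/260)) = 1/(-1/22 + (39/5)*(-1/260)) = 1/(-1/22 - 3/100) = 1/(-83/1100) = -1100/83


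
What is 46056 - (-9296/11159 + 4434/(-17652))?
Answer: 1512043850901/32829778 ≈ 46057.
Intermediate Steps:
46056 - (-9296/11159 + 4434/(-17652)) = 46056 - (-9296*1/11159 + 4434*(-1/17652)) = 46056 - (-9296/11159 - 739/2942) = 46056 - 1*(-35595333/32829778) = 46056 + 35595333/32829778 = 1512043850901/32829778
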